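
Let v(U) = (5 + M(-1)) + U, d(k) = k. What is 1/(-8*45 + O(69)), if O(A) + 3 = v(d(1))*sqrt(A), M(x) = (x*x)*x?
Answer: -121/43348 - 5*sqrt(69)/130044 ≈ -0.0031107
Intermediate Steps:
M(x) = x**3 (M(x) = x**2*x = x**3)
v(U) = 4 + U (v(U) = (5 + (-1)**3) + U = (5 - 1) + U = 4 + U)
O(A) = -3 + 5*sqrt(A) (O(A) = -3 + (4 + 1)*sqrt(A) = -3 + 5*sqrt(A))
1/(-8*45 + O(69)) = 1/(-8*45 + (-3 + 5*sqrt(69))) = 1/(-360 + (-3 + 5*sqrt(69))) = 1/(-363 + 5*sqrt(69))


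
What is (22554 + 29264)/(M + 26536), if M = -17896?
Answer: 25909/4320 ≈ 5.9975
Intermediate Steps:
(22554 + 29264)/(M + 26536) = (22554 + 29264)/(-17896 + 26536) = 51818/8640 = 51818*(1/8640) = 25909/4320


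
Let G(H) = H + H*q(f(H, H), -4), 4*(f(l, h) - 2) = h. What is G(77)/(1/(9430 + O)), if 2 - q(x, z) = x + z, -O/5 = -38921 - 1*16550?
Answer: -1258699365/4 ≈ -3.1467e+8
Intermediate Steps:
O = 277355 (O = -5*(-38921 - 1*16550) = -5*(-38921 - 16550) = -5*(-55471) = 277355)
f(l, h) = 2 + h/4
q(x, z) = 2 - x - z (q(x, z) = 2 - (x + z) = 2 + (-x - z) = 2 - x - z)
G(H) = H + H*(4 - H/4) (G(H) = H + H*(2 - (2 + H/4) - 1*(-4)) = H + H*(2 + (-2 - H/4) + 4) = H + H*(4 - H/4))
G(77)/(1/(9430 + O)) = ((¼)*77*(20 - 1*77))/(1/(9430 + 277355)) = ((¼)*77*(20 - 77))/(1/286785) = ((¼)*77*(-57))/(1/286785) = -4389/4*286785 = -1258699365/4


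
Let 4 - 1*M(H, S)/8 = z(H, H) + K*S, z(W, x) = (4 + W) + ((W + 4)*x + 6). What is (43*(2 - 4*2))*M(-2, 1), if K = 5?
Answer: 10320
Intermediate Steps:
z(W, x) = 10 + W + x*(4 + W) (z(W, x) = (4 + W) + ((4 + W)*x + 6) = (4 + W) + (x*(4 + W) + 6) = (4 + W) + (6 + x*(4 + W)) = 10 + W + x*(4 + W))
M(H, S) = -48 - 40*H - 40*S - 8*H² (M(H, S) = 32 - 8*((10 + H + 4*H + H*H) + 5*S) = 32 - 8*((10 + H + 4*H + H²) + 5*S) = 32 - 8*((10 + H² + 5*H) + 5*S) = 32 - 8*(10 + H² + 5*H + 5*S) = 32 + (-80 - 40*H - 40*S - 8*H²) = -48 - 40*H - 40*S - 8*H²)
(43*(2 - 4*2))*M(-2, 1) = (43*(2 - 4*2))*(-48 - 40*(-2) - 40*1 - 8*(-2)²) = (43*(2 - 8))*(-48 + 80 - 40 - 8*4) = (43*(-6))*(-48 + 80 - 40 - 32) = -258*(-40) = 10320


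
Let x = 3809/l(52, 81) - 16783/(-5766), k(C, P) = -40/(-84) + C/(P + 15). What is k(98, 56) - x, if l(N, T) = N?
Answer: -425867453/5731404 ≈ -74.304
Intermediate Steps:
k(C, P) = 10/21 + C/(15 + P) (k(C, P) = -40*(-1/84) + C/(15 + P) = 10/21 + C/(15 + P))
x = 878285/11532 (x = 3809/52 - 16783/(-5766) = 3809*(1/52) - 16783*(-1/5766) = 293/4 + 16783/5766 = 878285/11532 ≈ 76.161)
k(98, 56) - x = (150 + 10*56 + 21*98)/(21*(15 + 56)) - 1*878285/11532 = (1/21)*(150 + 560 + 2058)/71 - 878285/11532 = (1/21)*(1/71)*2768 - 878285/11532 = 2768/1491 - 878285/11532 = -425867453/5731404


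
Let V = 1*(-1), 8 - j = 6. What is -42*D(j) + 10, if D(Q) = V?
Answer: 52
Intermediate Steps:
j = 2 (j = 8 - 1*6 = 8 - 6 = 2)
V = -1
D(Q) = -1
-42*D(j) + 10 = -42*(-1) + 10 = 42 + 10 = 52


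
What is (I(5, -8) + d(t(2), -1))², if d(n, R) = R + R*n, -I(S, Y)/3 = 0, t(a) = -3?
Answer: 4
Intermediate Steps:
I(S, Y) = 0 (I(S, Y) = -3*0 = 0)
(I(5, -8) + d(t(2), -1))² = (0 - (1 - 3))² = (0 - 1*(-2))² = (0 + 2)² = 2² = 4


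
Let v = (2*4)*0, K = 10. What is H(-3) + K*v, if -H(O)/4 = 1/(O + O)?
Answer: ⅔ ≈ 0.66667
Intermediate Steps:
H(O) = -2/O (H(O) = -4/(O + O) = -4*1/(2*O) = -2/O)
v = 0 (v = 8*0 = 0)
H(-3) + K*v = -2/(-3) + 10*0 = -2*(-⅓) + 0 = ⅔ + 0 = ⅔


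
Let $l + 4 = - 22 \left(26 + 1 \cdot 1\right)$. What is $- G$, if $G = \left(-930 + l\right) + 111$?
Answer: $1417$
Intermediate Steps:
$l = -598$ ($l = -4 - 22 \left(26 + 1 \cdot 1\right) = -4 - 22 \left(26 + 1\right) = -4 - 594 = -598$)
$G = -1417$ ($G = \left(-930 - 598\right) + 111 = -1528 + 111 = -1417$)
$- G = \left(-1\right) \left(-1417\right) = 1417$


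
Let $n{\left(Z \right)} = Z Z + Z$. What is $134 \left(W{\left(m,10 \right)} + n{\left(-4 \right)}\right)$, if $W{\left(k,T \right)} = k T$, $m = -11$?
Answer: $-13132$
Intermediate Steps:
$n{\left(Z \right)} = Z + Z^{2}$ ($n{\left(Z \right)} = Z^{2} + Z = Z + Z^{2}$)
$W{\left(k,T \right)} = T k$
$134 \left(W{\left(m,10 \right)} + n{\left(-4 \right)}\right) = 134 \left(10 \left(-11\right) - 4 \left(1 - 4\right)\right) = 134 \left(-110 - -12\right) = 134 \left(-110 + 12\right) = 134 \left(-98\right) = -13132$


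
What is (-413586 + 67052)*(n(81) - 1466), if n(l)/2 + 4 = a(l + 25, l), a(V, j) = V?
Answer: 437325908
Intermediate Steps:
n(l) = 42 + 2*l (n(l) = -8 + 2*(l + 25) = -8 + 2*(25 + l) = -8 + (50 + 2*l) = 42 + 2*l)
(-413586 + 67052)*(n(81) - 1466) = (-413586 + 67052)*((42 + 2*81) - 1466) = -346534*((42 + 162) - 1466) = -346534*(204 - 1466) = -346534*(-1262) = 437325908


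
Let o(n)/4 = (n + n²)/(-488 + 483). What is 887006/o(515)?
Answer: -443503/106296 ≈ -4.1723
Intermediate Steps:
o(n) = -4*n/5 - 4*n²/5 (o(n) = 4*((n + n²)/(-488 + 483)) = 4*((n + n²)/(-5)) = 4*((n + n²)*(-⅕)) = 4*(-n/5 - n²/5) = -4*n/5 - 4*n²/5)
887006/o(515) = 887006/((-⅘*515*(1 + 515))) = 887006/((-⅘*515*516)) = 887006/(-212592) = 887006*(-1/212592) = -443503/106296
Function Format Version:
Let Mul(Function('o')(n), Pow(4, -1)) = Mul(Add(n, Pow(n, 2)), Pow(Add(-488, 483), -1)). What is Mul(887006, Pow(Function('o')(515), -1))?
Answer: Rational(-443503, 106296) ≈ -4.1723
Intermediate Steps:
Function('o')(n) = Add(Mul(Rational(-4, 5), n), Mul(Rational(-4, 5), Pow(n, 2))) (Function('o')(n) = Mul(4, Mul(Add(n, Pow(n, 2)), Pow(Add(-488, 483), -1))) = Mul(4, Mul(Add(n, Pow(n, 2)), Pow(-5, -1))) = Mul(4, Mul(Add(n, Pow(n, 2)), Rational(-1, 5))) = Mul(4, Add(Mul(Rational(-1, 5), n), Mul(Rational(-1, 5), Pow(n, 2)))) = Add(Mul(Rational(-4, 5), n), Mul(Rational(-4, 5), Pow(n, 2))))
Mul(887006, Pow(Function('o')(515), -1)) = Mul(887006, Pow(Mul(Rational(-4, 5), 515, Add(1, 515)), -1)) = Mul(887006, Pow(Mul(Rational(-4, 5), 515, 516), -1)) = Mul(887006, Pow(-212592, -1)) = Mul(887006, Rational(-1, 212592)) = Rational(-443503, 106296)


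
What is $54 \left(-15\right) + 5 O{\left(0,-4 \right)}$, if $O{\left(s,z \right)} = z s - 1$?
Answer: $-815$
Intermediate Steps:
$O{\left(s,z \right)} = -1 + s z$ ($O{\left(s,z \right)} = s z - 1 = -1 + s z$)
$54 \left(-15\right) + 5 O{\left(0,-4 \right)} = 54 \left(-15\right) + 5 \left(-1 + 0 \left(-4\right)\right) = -810 + 5 \left(-1 + 0\right) = -810 + 5 \left(-1\right) = -810 - 5 = -815$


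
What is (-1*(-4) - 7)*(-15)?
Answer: 45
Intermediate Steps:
(-1*(-4) - 7)*(-15) = (4 - 7)*(-15) = -3*(-15) = 45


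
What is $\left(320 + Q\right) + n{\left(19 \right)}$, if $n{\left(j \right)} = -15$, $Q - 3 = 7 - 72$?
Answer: $243$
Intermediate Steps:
$Q = -62$ ($Q = 3 + \left(7 - 72\right) = 3 - 65 = -62$)
$\left(320 + Q\right) + n{\left(19 \right)} = \left(320 - 62\right) - 15 = 258 - 15 = 243$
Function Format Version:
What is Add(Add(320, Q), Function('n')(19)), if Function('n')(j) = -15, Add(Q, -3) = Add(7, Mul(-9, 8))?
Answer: 243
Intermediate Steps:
Q = -62 (Q = Add(3, Add(7, Mul(-9, 8))) = Add(3, Add(7, -72)) = Add(3, -65) = -62)
Add(Add(320, Q), Function('n')(19)) = Add(Add(320, -62), -15) = Add(258, -15) = 243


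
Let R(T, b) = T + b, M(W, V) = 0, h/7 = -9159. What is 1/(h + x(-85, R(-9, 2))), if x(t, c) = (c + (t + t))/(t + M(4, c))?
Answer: -85/5449428 ≈ -1.5598e-5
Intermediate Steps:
h = -64113 (h = 7*(-9159) = -64113)
x(t, c) = (c + 2*t)/t (x(t, c) = (c + (t + t))/(t + 0) = (c + 2*t)/t)
1/(h + x(-85, R(-9, 2))) = 1/(-64113 + (2 + (-9 + 2)/(-85))) = 1/(-64113 + (2 - 7*(-1/85))) = 1/(-64113 + (2 + 7/85)) = 1/(-64113 + 177/85) = 1/(-5449428/85) = -85/5449428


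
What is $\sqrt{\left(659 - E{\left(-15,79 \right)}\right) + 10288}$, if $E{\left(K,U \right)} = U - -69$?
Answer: $\sqrt{10799} \approx 103.92$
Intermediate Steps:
$E{\left(K,U \right)} = 69 + U$ ($E{\left(K,U \right)} = U + 69 = 69 + U$)
$\sqrt{\left(659 - E{\left(-15,79 \right)}\right) + 10288} = \sqrt{\left(659 - \left(69 + 79\right)\right) + 10288} = \sqrt{\left(659 - 148\right) + 10288} = \sqrt{511 + 10288} = \sqrt{10799}$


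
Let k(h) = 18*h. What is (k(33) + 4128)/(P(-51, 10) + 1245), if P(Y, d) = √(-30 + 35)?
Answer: 587889/155002 - 2361*√5/775010 ≈ 3.7860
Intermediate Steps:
P(Y, d) = √5
(k(33) + 4128)/(P(-51, 10) + 1245) = (18*33 + 4128)/(√5 + 1245) = (594 + 4128)/(1245 + √5) = 4722/(1245 + √5)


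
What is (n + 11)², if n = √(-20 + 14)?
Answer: (11 + I*√6)² ≈ 115.0 + 53.889*I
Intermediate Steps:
n = I*√6 (n = √(-6) = I*√6 ≈ 2.4495*I)
(n + 11)² = (I*√6 + 11)² = (11 + I*√6)²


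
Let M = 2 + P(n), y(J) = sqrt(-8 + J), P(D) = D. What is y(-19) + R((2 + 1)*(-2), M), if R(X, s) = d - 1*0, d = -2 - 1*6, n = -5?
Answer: -8 + 3*I*sqrt(3) ≈ -8.0 + 5.1962*I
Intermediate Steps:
d = -8 (d = -2 - 6 = -8)
M = -3 (M = 2 - 5 = -3)
R(X, s) = -8 (R(X, s) = -8 - 1*0 = -8 + 0 = -8)
y(-19) + R((2 + 1)*(-2), M) = sqrt(-8 - 19) - 8 = sqrt(-27) - 8 = 3*I*sqrt(3) - 8 = -8 + 3*I*sqrt(3)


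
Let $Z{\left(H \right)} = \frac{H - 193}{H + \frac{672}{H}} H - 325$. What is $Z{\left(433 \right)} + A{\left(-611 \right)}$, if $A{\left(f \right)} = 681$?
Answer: $\frac{111982676}{188161} \approx 595.14$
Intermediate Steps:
$Z{\left(H \right)} = -325 + \frac{H \left(-193 + H\right)}{H + \frac{672}{H}}$ ($Z{\left(H \right)} = \frac{-193 + H}{H + \frac{672}{H}} H - 325 = \frac{H \left(-193 + H\right)}{H + \frac{672}{H}} - 325 = -325 + \frac{H \left(-193 + H\right)}{H + \frac{672}{H}}$)
$Z{\left(433 \right)} + A{\left(-611 \right)} = \frac{-218400 + 433^{3} - 518 \cdot 433^{2}}{672 + 433^{2}} + 681 = \frac{-218400 + 81182737 - 97119302}{672 + 187489} + 681 = \frac{-218400 + 81182737 - 97119302}{188161} + 681 = \frac{1}{188161} \left(-16154965\right) + 681 = - \frac{16154965}{188161} + 681 = \frac{111982676}{188161}$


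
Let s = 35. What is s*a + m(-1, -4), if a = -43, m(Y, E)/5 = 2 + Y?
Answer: -1500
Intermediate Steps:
m(Y, E) = 10 + 5*Y (m(Y, E) = 5*(2 + Y) = 10 + 5*Y)
s*a + m(-1, -4) = 35*(-43) + (10 + 5*(-1)) = -1505 + (10 - 5) = -1505 + 5 = -1500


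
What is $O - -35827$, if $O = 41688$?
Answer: $77515$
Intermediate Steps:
$O - -35827 = 41688 - -35827 = 41688 + 35827 = 77515$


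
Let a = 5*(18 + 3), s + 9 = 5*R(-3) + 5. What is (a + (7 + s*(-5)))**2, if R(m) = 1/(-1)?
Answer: 24649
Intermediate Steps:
R(m) = -1
s = -9 (s = -9 + (5*(-1) + 5) = -9 + (-5 + 5) = -9 + 0 = -9)
a = 105 (a = 5*21 = 105)
(a + (7 + s*(-5)))**2 = (105 + (7 - 9*(-5)))**2 = (105 + (7 + 45))**2 = (105 + 52)**2 = 157**2 = 24649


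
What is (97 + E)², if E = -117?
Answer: 400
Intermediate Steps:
(97 + E)² = (97 - 117)² = (-20)² = 400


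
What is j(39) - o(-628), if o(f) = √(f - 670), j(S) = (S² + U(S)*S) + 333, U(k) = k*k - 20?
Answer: 60393 - I*√1298 ≈ 60393.0 - 36.028*I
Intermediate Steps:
U(k) = -20 + k² (U(k) = k² - 20 = -20 + k²)
j(S) = 333 + S² + S*(-20 + S²) (j(S) = (S² + (-20 + S²)*S) + 333 = (S² + S*(-20 + S²)) + 333 = 333 + S² + S*(-20 + S²))
o(f) = √(-670 + f)
j(39) - o(-628) = (333 + 39² + 39*(-20 + 39²)) - √(-670 - 628) = (333 + 1521 + 39*(-20 + 1521)) - √(-1298) = (333 + 1521 + 39*1501) - I*√1298 = (333 + 1521 + 58539) - I*√1298 = 60393 - I*√1298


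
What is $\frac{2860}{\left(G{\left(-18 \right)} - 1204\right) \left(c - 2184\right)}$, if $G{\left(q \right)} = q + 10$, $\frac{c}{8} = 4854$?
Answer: $- \frac{715}{11104344} \approx -6.4389 \cdot 10^{-5}$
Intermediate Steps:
$c = 38832$ ($c = 8 \cdot 4854 = 38832$)
$G{\left(q \right)} = 10 + q$
$\frac{2860}{\left(G{\left(-18 \right)} - 1204\right) \left(c - 2184\right)} = \frac{2860}{\left(\left(10 - 18\right) - 1204\right) \left(38832 - 2184\right)} = \frac{2860}{\left(-8 - 1204\right) 36648} = \frac{2860}{\left(-1212\right) 36648} = \frac{2860}{-44417376} = 2860 \left(- \frac{1}{44417376}\right) = - \frac{715}{11104344}$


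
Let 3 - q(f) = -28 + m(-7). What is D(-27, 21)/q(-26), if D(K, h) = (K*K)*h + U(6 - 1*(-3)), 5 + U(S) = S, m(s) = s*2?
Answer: 15313/45 ≈ 340.29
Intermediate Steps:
m(s) = 2*s
U(S) = -5 + S
q(f) = 45 (q(f) = 3 - (-28 + 2*(-7)) = 3 - (-28 - 14) = 3 - 1*(-42) = 3 + 42 = 45)
D(K, h) = 4 + h*K² (D(K, h) = (K*K)*h + (-5 + (6 - 1*(-3))) = K²*h + (-5 + (6 + 3)) = h*K² + (-5 + 9) = h*K² + 4 = 4 + h*K²)
D(-27, 21)/q(-26) = (4 + 21*(-27)²)/45 = (4 + 21*729)*(1/45) = (4 + 15309)*(1/45) = 15313*(1/45) = 15313/45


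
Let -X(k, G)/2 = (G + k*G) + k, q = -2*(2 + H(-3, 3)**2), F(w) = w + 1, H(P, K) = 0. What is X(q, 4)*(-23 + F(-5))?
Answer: -864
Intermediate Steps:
F(w) = 1 + w
q = -4 (q = -2*(2 + 0**2) = -2*(2 + 0) = -2*2 = -4)
X(k, G) = -2*G - 2*k - 2*G*k (X(k, G) = -2*((G + k*G) + k) = -2*((G + G*k) + k) = -2*(G + k + G*k) = -2*G - 2*k - 2*G*k)
X(q, 4)*(-23 + F(-5)) = (-2*4 - 2*(-4) - 2*4*(-4))*(-23 + (1 - 5)) = (-8 + 8 + 32)*(-23 - 4) = 32*(-27) = -864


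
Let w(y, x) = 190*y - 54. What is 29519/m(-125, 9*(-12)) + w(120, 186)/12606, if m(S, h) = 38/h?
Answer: -3348976597/39919 ≈ -83894.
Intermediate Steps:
w(y, x) = -54 + 190*y
29519/m(-125, 9*(-12)) + w(120, 186)/12606 = 29519/((38/((9*(-12))))) + (-54 + 190*120)/12606 = 29519/((38/(-108))) + (-54 + 22800)*(1/12606) = 29519/((38*(-1/108))) + 22746*(1/12606) = 29519/(-19/54) + 3791/2101 = 29519*(-54/19) + 3791/2101 = -1594026/19 + 3791/2101 = -3348976597/39919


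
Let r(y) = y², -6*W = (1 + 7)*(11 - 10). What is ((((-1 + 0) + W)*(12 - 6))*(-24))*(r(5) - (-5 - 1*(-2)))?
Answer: 9408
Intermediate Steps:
W = -4/3 (W = -(1 + 7)*(11 - 10)/6 = -4/3 ≈ -1.3333)
((((-1 + 0) + W)*(12 - 6))*(-24))*(r(5) - (-5 - 1*(-2))) = ((((-1 + 0) - 4/3)*(12 - 6))*(-24))*(5² - (-5 - 1*(-2))) = (((-1 - 4/3)*6)*(-24))*(25 - (-5 + 2)) = (-7/3*6*(-24))*(25 - 1*(-3)) = (-14*(-24))*(25 + 3) = 336*28 = 9408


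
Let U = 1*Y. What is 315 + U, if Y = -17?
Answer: 298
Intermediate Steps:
U = -17 (U = 1*(-17) = -17)
315 + U = 315 - 17 = 298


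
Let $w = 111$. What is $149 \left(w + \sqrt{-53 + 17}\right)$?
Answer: $16539 + 894 i \approx 16539.0 + 894.0 i$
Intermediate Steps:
$149 \left(w + \sqrt{-53 + 17}\right) = 149 \left(111 + \sqrt{-53 + 17}\right) = 149 \left(111 + \sqrt{-36}\right) = 149 \left(111 + 6 i\right) = 16539 + 894 i$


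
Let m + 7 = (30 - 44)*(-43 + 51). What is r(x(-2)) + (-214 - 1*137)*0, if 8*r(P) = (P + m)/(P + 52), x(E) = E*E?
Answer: -115/448 ≈ -0.25670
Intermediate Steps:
m = -119 (m = -7 + (30 - 44)*(-43 + 51) = -7 - 14*8 = -7 - 112 = -119)
x(E) = E²
r(P) = (-119 + P)/(8*(52 + P)) (r(P) = ((P - 119)/(P + 52))/8 = ((-119 + P)/(52 + P))/8 = (-119 + P)/(8*(52 + P)))
r(x(-2)) + (-214 - 1*137)*0 = (-119 + (-2)²)/(8*(52 + (-2)²)) + (-214 - 1*137)*0 = (-119 + 4)/(8*(52 + 4)) + (-214 - 137)*0 = (⅛)*(-115)/56 - 351*0 = (⅛)*(1/56)*(-115) + 0 = -115/448 + 0 = -115/448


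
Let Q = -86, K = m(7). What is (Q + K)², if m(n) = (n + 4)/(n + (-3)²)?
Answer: 1863225/256 ≈ 7278.2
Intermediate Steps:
m(n) = (4 + n)/(9 + n) (m(n) = (4 + n)/(n + 9) = (4 + n)/(9 + n))
K = 11/16 (K = (4 + 7)/(9 + 7) = 11/16 ≈ 0.68750)
(Q + K)² = (-86 + 11/16)² = (-1365/16)² = 1863225/256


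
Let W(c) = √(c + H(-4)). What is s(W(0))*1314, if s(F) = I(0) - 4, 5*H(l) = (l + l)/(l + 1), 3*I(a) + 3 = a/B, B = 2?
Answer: -6570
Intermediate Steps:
I(a) = -1 + a/6 (I(a) = -1 + (a/2)/3 = -1 + a/6)
H(l) = 2*l/(5*(1 + l)) (H(l) = ((l + l)/(l + 1))/5 = ((2*l)/(1 + l))/5 = (2*l/(1 + l))/5 = 2*l/(5*(1 + l)))
W(c) = √(8/15 + c) (W(c) = √(c + (⅖)*(-4)/(1 - 4)) = √(c + (⅖)*(-4)/(-3)) = √(c + (⅖)*(-4)*(-⅓)) = √(c + 8/15) = √(8/15 + c))
s(F) = -5 (s(F) = (-1 + (⅙)*0) - 4 = (-1 + 0) - 4 = -1 - 4 = -5)
s(W(0))*1314 = -5*1314 = -6570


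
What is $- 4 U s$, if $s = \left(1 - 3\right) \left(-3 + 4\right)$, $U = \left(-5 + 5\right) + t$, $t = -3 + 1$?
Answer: $-16$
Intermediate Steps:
$t = -2$
$U = -2$ ($U = \left(-5 + 5\right) - 2 = 0 - 2 = -2$)
$s = -2$ ($s = \left(-2\right) 1 = -2$)
$- 4 U s = \left(-4\right) \left(-2\right) \left(-2\right) = 8 \left(-2\right) = -16$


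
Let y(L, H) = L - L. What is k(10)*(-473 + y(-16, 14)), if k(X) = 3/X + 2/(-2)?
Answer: 3311/10 ≈ 331.10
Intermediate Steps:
y(L, H) = 0
k(X) = -1 + 3/X (k(X) = 3/X + 2*(-½) = 3/X - 1 = -1 + 3/X)
k(10)*(-473 + y(-16, 14)) = ((3 - 1*10)/10)*(-473 + 0) = ((3 - 10)/10)*(-473) = ((⅒)*(-7))*(-473) = -7/10*(-473) = 3311/10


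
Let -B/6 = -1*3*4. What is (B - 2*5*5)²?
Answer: 484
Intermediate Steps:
B = 72 (B = -6*(-1*3)*4 = -(-18)*4 = -6*(-12) = 72)
(B - 2*5*5)² = (72 - 2*5*5)² = (72 - 10*5)² = (72 - 50)² = 22² = 484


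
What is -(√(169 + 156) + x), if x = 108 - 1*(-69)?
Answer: -177 - 5*√13 ≈ -195.03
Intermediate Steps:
x = 177 (x = 108 + 69 = 177)
-(√(169 + 156) + x) = -(√(169 + 156) + 177) = -(√325 + 177) = -(5*√13 + 177) = -(177 + 5*√13) = -177 - 5*√13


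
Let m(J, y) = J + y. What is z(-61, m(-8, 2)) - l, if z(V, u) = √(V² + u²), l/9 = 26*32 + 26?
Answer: -7722 + 17*√13 ≈ -7660.7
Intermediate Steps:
l = 7722 (l = 9*(26*32 + 26) = 9*(832 + 26) = 9*858 = 7722)
z(-61, m(-8, 2)) - l = √((-61)² + (-8 + 2)²) - 1*7722 = √(3721 + (-6)²) - 7722 = √(3721 + 36) - 7722 = √3757 - 7722 = 17*√13 - 7722 = -7722 + 17*√13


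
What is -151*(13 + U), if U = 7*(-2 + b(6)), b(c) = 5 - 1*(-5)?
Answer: -10419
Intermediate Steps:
b(c) = 10 (b(c) = 5 + 5 = 10)
U = 56 (U = 7*(-2 + 10) = 7*8 = 56)
-151*(13 + U) = -151*(13 + 56) = -151*69 = -10419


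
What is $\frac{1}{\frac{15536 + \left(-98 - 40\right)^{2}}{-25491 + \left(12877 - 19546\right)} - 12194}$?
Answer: $- \frac{1608}{19609681} \approx -8.2 \cdot 10^{-5}$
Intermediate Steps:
$\frac{1}{\frac{15536 + \left(-98 - 40\right)^{2}}{-25491 + \left(12877 - 19546\right)} - 12194} = \frac{1}{\frac{15536 + \left(-138\right)^{2}}{-25491 - 6669} - 12194} = \frac{1}{\frac{15536 + 19044}{-32160} - 12194} = \frac{1}{34580 \left(- \frac{1}{32160}\right) - 12194} = \frac{1}{- \frac{1729}{1608} - 12194} = \frac{1}{- \frac{19609681}{1608}} = - \frac{1608}{19609681}$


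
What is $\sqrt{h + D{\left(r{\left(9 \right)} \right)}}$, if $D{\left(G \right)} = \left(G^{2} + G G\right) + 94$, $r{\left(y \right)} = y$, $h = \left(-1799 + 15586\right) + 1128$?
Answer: $\sqrt{15171} \approx 123.17$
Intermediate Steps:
$h = 14915$ ($h = 13787 + 1128 = 14915$)
$D{\left(G \right)} = 94 + 2 G^{2}$ ($D{\left(G \right)} = \left(G^{2} + G^{2}\right) + 94 = 2 G^{2} + 94 = 94 + 2 G^{2}$)
$\sqrt{h + D{\left(r{\left(9 \right)} \right)}} = \sqrt{14915 + \left(94 + 2 \cdot 9^{2}\right)} = \sqrt{14915 + \left(94 + 2 \cdot 81\right)} = \sqrt{14915 + \left(94 + 162\right)} = \sqrt{14915 + 256} = \sqrt{15171}$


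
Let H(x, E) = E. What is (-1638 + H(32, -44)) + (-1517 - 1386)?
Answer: -4585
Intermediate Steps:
(-1638 + H(32, -44)) + (-1517 - 1386) = (-1638 - 44) + (-1517 - 1386) = -1682 - 2903 = -4585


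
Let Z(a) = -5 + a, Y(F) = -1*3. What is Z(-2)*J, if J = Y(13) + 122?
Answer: -833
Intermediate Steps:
Y(F) = -3
J = 119 (J = -3 + 122 = 119)
Z(-2)*J = (-5 - 2)*119 = -7*119 = -833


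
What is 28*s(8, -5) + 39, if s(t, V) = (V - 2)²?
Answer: 1411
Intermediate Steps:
s(t, V) = (-2 + V)²
28*s(8, -5) + 39 = 28*(-2 - 5)² + 39 = 28*(-7)² + 39 = 28*49 + 39 = 1372 + 39 = 1411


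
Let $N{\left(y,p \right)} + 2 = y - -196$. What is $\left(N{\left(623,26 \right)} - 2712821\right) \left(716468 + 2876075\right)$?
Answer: $-9742990986172$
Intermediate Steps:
$N{\left(y,p \right)} = 194 + y$ ($N{\left(y,p \right)} = -2 + \left(y - -196\right) = -2 + \left(y + 196\right) = -2 + \left(196 + y\right) = 194 + y$)
$\left(N{\left(623,26 \right)} - 2712821\right) \left(716468 + 2876075\right) = \left(\left(194 + 623\right) - 2712821\right) \left(716468 + 2876075\right) = \left(817 - 2712821\right) 3592543 = \left(-2712004\right) 3592543 = -9742990986172$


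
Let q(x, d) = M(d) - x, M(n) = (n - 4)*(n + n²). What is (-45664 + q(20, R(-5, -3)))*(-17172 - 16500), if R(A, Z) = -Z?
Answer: 1538675712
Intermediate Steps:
M(n) = (-4 + n)*(n + n²)
q(x, d) = -x + d*(-4 + d² - 3*d) (q(x, d) = d*(-4 + d² - 3*d) - x = -x + d*(-4 + d² - 3*d))
(-45664 + q(20, R(-5, -3)))*(-17172 - 16500) = (-45664 + (-1*20 - (-1*(-3))*(4 - (-1*(-3))² + 3*(-1*(-3)))))*(-17172 - 16500) = (-45664 + (-20 - 1*3*(4 - 1*3² + 3*3)))*(-33672) = (-45664 + (-20 - 1*3*(4 - 1*9 + 9)))*(-33672) = (-45664 + (-20 - 1*3*(4 - 9 + 9)))*(-33672) = (-45664 + (-20 - 1*3*4))*(-33672) = (-45664 + (-20 - 12))*(-33672) = (-45664 - 32)*(-33672) = -45696*(-33672) = 1538675712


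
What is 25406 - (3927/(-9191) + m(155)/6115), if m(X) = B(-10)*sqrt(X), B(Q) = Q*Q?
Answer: 33358639/1313 - 20*sqrt(155)/1223 ≈ 25406.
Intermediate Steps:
B(Q) = Q**2
m(X) = 100*sqrt(X) (m(X) = (-10)**2*sqrt(X) = 100*sqrt(X))
25406 - (3927/(-9191) + m(155)/6115) = 25406 - (3927/(-9191) + (100*sqrt(155))/6115) = 25406 - (3927*(-1/9191) + (100*sqrt(155))*(1/6115)) = 25406 - (-561/1313 + 20*sqrt(155)/1223) = 25406 + (561/1313 - 20*sqrt(155)/1223) = 33358639/1313 - 20*sqrt(155)/1223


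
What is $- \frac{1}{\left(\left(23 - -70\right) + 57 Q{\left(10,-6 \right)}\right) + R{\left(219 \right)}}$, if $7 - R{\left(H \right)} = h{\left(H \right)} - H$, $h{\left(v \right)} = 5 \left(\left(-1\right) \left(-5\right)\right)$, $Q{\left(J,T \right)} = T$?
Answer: $\frac{1}{48} \approx 0.020833$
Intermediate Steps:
$h{\left(v \right)} = 25$ ($h{\left(v \right)} = 5 \cdot 5 = 25$)
$R{\left(H \right)} = -18 + H$ ($R{\left(H \right)} = 7 - \left(25 - H\right) = 7 + \left(-25 + H\right) = -18 + H$)
$- \frac{1}{\left(\left(23 - -70\right) + 57 Q{\left(10,-6 \right)}\right) + R{\left(219 \right)}} = - \frac{1}{\left(\left(23 - -70\right) + 57 \left(-6\right)\right) + \left(-18 + 219\right)} = - \frac{1}{\left(\left(23 + 70\right) - 342\right) + 201} = - \frac{1}{\left(93 - 342\right) + 201} = - \frac{1}{-249 + 201} = - \frac{1}{-48} = \left(-1\right) \left(- \frac{1}{48}\right) = \frac{1}{48}$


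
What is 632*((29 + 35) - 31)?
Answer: 20856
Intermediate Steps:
632*((29 + 35) - 31) = 632*(64 - 31) = 632*33 = 20856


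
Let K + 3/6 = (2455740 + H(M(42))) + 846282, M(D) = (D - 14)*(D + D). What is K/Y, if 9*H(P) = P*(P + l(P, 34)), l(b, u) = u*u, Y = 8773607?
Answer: 25312673/52641642 ≈ 0.48085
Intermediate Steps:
l(b, u) = u**2
M(D) = 2*D*(-14 + D) (M(D) = (-14 + D)*(2*D) = 2*D*(-14 + D))
H(P) = P*(1156 + P)/9 (H(P) = (P*(P + 34**2))/9 = (P*(P + 1156))/9 = (P*(1156 + P))/9 = P*(1156 + P)/9)
K = 25312673/6 (K = -1/2 + ((2455740 + (2*42*(-14 + 42))*(1156 + 2*42*(-14 + 42))/9) + 846282) = -1/2 + ((2455740 + (2*42*28)*(1156 + 2*42*28)/9) + 846282) = -1/2 + ((2455740 + (1/9)*2352*(1156 + 2352)) + 846282) = -1/2 + ((2455740 + (1/9)*2352*3508) + 846282) = -1/2 + ((2455740 + 2750272/3) + 846282) = -1/2 + (10117492/3 + 846282) = -1/2 + 12656338/3 = 25312673/6 ≈ 4.2188e+6)
K/Y = (25312673/6)/8773607 = (25312673/6)*(1/8773607) = 25312673/52641642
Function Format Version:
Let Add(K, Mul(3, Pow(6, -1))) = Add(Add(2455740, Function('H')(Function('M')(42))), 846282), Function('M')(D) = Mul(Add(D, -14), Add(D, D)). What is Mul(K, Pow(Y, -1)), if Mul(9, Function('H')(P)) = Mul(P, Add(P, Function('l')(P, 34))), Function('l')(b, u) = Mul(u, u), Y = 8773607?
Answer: Rational(25312673, 52641642) ≈ 0.48085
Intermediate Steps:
Function('l')(b, u) = Pow(u, 2)
Function('M')(D) = Mul(2, D, Add(-14, D)) (Function('M')(D) = Mul(Add(-14, D), Mul(2, D)) = Mul(2, D, Add(-14, D)))
Function('H')(P) = Mul(Rational(1, 9), P, Add(1156, P)) (Function('H')(P) = Mul(Rational(1, 9), Mul(P, Add(P, Pow(34, 2)))) = Mul(Rational(1, 9), Mul(P, Add(P, 1156))) = Mul(Rational(1, 9), Mul(P, Add(1156, P))) = Mul(Rational(1, 9), P, Add(1156, P)))
K = Rational(25312673, 6) (K = Add(Rational(-1, 2), Add(Add(2455740, Mul(Rational(1, 9), Mul(2, 42, Add(-14, 42)), Add(1156, Mul(2, 42, Add(-14, 42))))), 846282)) = Add(Rational(-1, 2), Add(Add(2455740, Mul(Rational(1, 9), Mul(2, 42, 28), Add(1156, Mul(2, 42, 28)))), 846282)) = Add(Rational(-1, 2), Add(Add(2455740, Mul(Rational(1, 9), 2352, Add(1156, 2352))), 846282)) = Add(Rational(-1, 2), Add(Add(2455740, Mul(Rational(1, 9), 2352, 3508)), 846282)) = Add(Rational(-1, 2), Add(Add(2455740, Rational(2750272, 3)), 846282)) = Add(Rational(-1, 2), Add(Rational(10117492, 3), 846282)) = Add(Rational(-1, 2), Rational(12656338, 3)) = Rational(25312673, 6) ≈ 4.2188e+6)
Mul(K, Pow(Y, -1)) = Mul(Rational(25312673, 6), Pow(8773607, -1)) = Mul(Rational(25312673, 6), Rational(1, 8773607)) = Rational(25312673, 52641642)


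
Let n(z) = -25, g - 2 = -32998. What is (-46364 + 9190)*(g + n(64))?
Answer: 1227522654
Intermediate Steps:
g = -32996 (g = 2 - 32998 = -32996)
(-46364 + 9190)*(g + n(64)) = (-46364 + 9190)*(-32996 - 25) = -37174*(-33021) = 1227522654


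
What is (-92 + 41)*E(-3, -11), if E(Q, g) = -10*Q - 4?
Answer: -1326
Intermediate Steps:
E(Q, g) = -4 - 10*Q
(-92 + 41)*E(-3, -11) = (-92 + 41)*(-4 - 10*(-3)) = -51*(-4 + 30) = -51*26 = -1326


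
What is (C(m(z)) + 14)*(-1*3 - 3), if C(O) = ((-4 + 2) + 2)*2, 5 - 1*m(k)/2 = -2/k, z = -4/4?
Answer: -84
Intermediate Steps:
z = -1 (z = -4*¼ = -1)
m(k) = 10 + 4/k (m(k) = 10 - (-4)/k = 10 + 4/k)
C(O) = 0 (C(O) = (-2 + 2)*2 = 0*2 = 0)
(C(m(z)) + 14)*(-1*3 - 3) = (0 + 14)*(-1*3 - 3) = 14*(-3 - 3) = 14*(-6) = -84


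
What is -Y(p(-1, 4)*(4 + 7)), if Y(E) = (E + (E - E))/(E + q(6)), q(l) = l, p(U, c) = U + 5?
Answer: -22/25 ≈ -0.88000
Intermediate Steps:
p(U, c) = 5 + U
Y(E) = E/(6 + E) (Y(E) = (E + (E - E))/(E + 6) = (E + 0)/(6 + E) = E/(6 + E))
-Y(p(-1, 4)*(4 + 7)) = -(5 - 1)*(4 + 7)/(6 + (5 - 1)*(4 + 7)) = -4*11/(6 + 4*11) = -44/(6 + 44) = -44/50 = -1*22/25 = -22/25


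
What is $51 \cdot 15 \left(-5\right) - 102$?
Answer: $-3927$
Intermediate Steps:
$51 \cdot 15 \left(-5\right) - 102 = 51 \left(-75\right) - 102 = -3825 - 102 = -3927$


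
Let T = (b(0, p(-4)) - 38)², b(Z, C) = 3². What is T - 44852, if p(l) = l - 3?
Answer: -44011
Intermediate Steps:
p(l) = -3 + l
b(Z, C) = 9
T = 841 (T = (9 - 38)² = (-29)² = 841)
T - 44852 = 841 - 44852 = -44011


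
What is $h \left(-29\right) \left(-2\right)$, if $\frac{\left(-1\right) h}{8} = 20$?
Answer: $-9280$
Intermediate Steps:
$h = -160$ ($h = \left(-8\right) 20 = -160$)
$h \left(-29\right) \left(-2\right) = \left(-160\right) \left(-29\right) \left(-2\right) = 4640 \left(-2\right) = -9280$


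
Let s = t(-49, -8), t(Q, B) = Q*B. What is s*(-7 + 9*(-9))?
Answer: -34496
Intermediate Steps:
t(Q, B) = B*Q
s = 392 (s = -8*(-49) = 392)
s*(-7 + 9*(-9)) = 392*(-7 + 9*(-9)) = 392*(-7 - 81) = 392*(-88) = -34496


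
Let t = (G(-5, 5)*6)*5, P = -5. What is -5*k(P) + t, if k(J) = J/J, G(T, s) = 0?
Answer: -5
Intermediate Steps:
t = 0 (t = (0*6)*5 = 0*5 = 0)
k(J) = 1
-5*k(P) + t = -5*1 + 0 = -5 + 0 = -5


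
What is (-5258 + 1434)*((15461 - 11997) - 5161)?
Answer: 6489328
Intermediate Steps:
(-5258 + 1434)*((15461 - 11997) - 5161) = -3824*(3464 - 5161) = -3824*(-1697) = 6489328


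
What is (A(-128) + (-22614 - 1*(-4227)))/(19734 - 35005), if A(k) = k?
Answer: 18515/15271 ≈ 1.2124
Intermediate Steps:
(A(-128) + (-22614 - 1*(-4227)))/(19734 - 35005) = (-128 + (-22614 - 1*(-4227)))/(19734 - 35005) = (-128 + (-22614 + 4227))/(-15271) = (-128 - 18387)*(-1/15271) = -18515*(-1/15271) = 18515/15271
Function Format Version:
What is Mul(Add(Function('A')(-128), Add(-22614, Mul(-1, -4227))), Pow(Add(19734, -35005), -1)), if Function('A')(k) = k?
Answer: Rational(18515, 15271) ≈ 1.2124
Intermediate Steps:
Mul(Add(Function('A')(-128), Add(-22614, Mul(-1, -4227))), Pow(Add(19734, -35005), -1)) = Mul(Add(-128, Add(-22614, Mul(-1, -4227))), Pow(Add(19734, -35005), -1)) = Mul(Add(-128, Add(-22614, 4227)), Pow(-15271, -1)) = Mul(Add(-128, -18387), Rational(-1, 15271)) = Mul(-18515, Rational(-1, 15271)) = Rational(18515, 15271)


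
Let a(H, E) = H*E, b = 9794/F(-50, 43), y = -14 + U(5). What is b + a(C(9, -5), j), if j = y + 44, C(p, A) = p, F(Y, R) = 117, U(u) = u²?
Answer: 67709/117 ≈ 578.71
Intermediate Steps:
y = 11 (y = -14 + 5² = -14 + 25 = 11)
j = 55 (j = 11 + 44 = 55)
b = 9794/117 ≈ 83.709
a(H, E) = E*H
b + a(C(9, -5), j) = 9794/117 + 55*9 = 9794/117 + 495 = 67709/117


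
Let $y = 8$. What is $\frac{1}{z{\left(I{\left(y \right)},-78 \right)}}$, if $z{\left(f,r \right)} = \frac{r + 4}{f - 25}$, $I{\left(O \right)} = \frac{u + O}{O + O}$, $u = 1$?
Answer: $\frac{391}{1184} \approx 0.33024$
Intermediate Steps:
$I{\left(O \right)} = \frac{1 + O}{2 O}$ ($I{\left(O \right)} = \frac{1 + O}{O + O} = \frac{1 + O}{2 O}$)
$z{\left(f,r \right)} = \frac{4 + r}{-25 + f}$
$\frac{1}{z{\left(I{\left(y \right)},-78 \right)}} = \frac{1}{\frac{1}{-25 + \frac{1 + 8}{2 \cdot 8}} \left(4 - 78\right)} = \frac{1}{\frac{1}{-25 + \frac{1}{2} \cdot \frac{1}{8} \cdot 9} \left(-74\right)} = \frac{1}{\frac{1}{-25 + \frac{9}{16}} \left(-74\right)} = \frac{1}{\frac{1}{- \frac{391}{16}} \left(-74\right)} = \frac{1}{\left(- \frac{16}{391}\right) \left(-74\right)} = \frac{1}{\frac{1184}{391}} = \frac{391}{1184}$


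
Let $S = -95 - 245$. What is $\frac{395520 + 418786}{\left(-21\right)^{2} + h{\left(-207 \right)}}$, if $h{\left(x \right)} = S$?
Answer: $\frac{814306}{101} \approx 8062.4$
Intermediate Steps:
$S = -340$
$h{\left(x \right)} = -340$
$\frac{395520 + 418786}{\left(-21\right)^{2} + h{\left(-207 \right)}} = \frac{395520 + 418786}{\left(-21\right)^{2} - 340} = \frac{814306}{441 - 340} = \frac{814306}{101}$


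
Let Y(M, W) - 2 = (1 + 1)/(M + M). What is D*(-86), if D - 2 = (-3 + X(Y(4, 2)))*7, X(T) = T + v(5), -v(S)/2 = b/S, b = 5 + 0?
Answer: 2967/2 ≈ 1483.5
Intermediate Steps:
Y(M, W) = 2 + 1/M (Y(M, W) = 2 + (1 + 1)/(M + M) = 2 + 2/((2*M)) = 2 + 2*(1/(2*M)) = 2 + 1/M)
b = 5
v(S) = -10/S
X(T) = -2 + T (X(T) = T - 10/5 = T - 10*1/5 = T - 2 = -2 + T)
D = -69/4 (D = 2 + (-3 + (-2 + (2 + 1/4)))*7 = 2 + (-3 + (-2 + 9/4))*7 = 2 + (-3 + 1/4)*7 = 2 - 11/4*7 = 2 - 77/4 = -69/4 ≈ -17.250)
D*(-86) = -69/4*(-86) = 2967/2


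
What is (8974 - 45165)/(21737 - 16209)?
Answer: -36191/5528 ≈ -6.5469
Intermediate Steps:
(8974 - 45165)/(21737 - 16209) = -36191/5528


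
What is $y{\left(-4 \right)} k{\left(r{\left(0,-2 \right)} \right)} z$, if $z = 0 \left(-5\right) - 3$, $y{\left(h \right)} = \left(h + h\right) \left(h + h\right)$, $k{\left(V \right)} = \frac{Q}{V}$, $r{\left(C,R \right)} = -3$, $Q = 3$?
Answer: $192$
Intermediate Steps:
$k{\left(V \right)} = \frac{3}{V}$
$y{\left(h \right)} = 4 h^{2}$ ($y{\left(h \right)} = 2 h 2 h = 4 h^{2}$)
$z = -3$ ($z = 0 - 3 = -3$)
$y{\left(-4 \right)} k{\left(r{\left(0,-2 \right)} \right)} z = 4 \left(-4\right)^{2} \frac{3}{-3} \left(-3\right) = 4 \cdot 16 \cdot 3 \left(- \frac{1}{3}\right) \left(-3\right) = 64 \left(-1\right) \left(-3\right) = \left(-64\right) \left(-3\right) = 192$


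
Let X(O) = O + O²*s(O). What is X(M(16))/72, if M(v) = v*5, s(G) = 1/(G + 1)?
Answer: 1610/729 ≈ 2.2085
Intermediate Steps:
s(G) = 1/(1 + G)
M(v) = 5*v
X(O) = O + O²/(1 + O)
X(M(16))/72 = ((5*16)*(1 + 2*(5*16))/(1 + 5*16))/72 = (80*(1 + 2*80)/(1 + 80))*(1/72) = (80*(1 + 160)/81)*(1/72) = (80*(1/81)*161)*(1/72) = (12880/81)*(1/72) = 1610/729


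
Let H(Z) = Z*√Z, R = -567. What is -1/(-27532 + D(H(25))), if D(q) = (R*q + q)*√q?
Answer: -6883/156234325369 + 176875*√5/312468650738 ≈ 1.2217e-6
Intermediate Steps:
H(Z) = Z^(3/2)
D(q) = -566*q^(3/2) (D(q) = (-567*q + q)*√q = (-566*q)*√q = -566*q^(3/2))
-1/(-27532 + D(H(25))) = -1/(-27532 - 566*625*√5) = -1/(-27532 - 353750*√5)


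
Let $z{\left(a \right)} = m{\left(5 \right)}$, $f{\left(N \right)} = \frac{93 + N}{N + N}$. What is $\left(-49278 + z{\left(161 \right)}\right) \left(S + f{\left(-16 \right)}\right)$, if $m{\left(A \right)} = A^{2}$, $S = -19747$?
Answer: $\frac{31126960193}{32} \approx 9.7272 \cdot 10^{8}$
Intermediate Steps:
$f{\left(N \right)} = \frac{93 + N}{2 N}$
$z{\left(a \right)} = 25$ ($z{\left(a \right)} = 5^{2} = 25$)
$\left(-49278 + z{\left(161 \right)}\right) \left(S + f{\left(-16 \right)}\right) = \left(-49278 + 25\right) \left(-19747 + \frac{93 - 16}{2 \left(-16\right)}\right) = - 49253 \left(-19747 + \frac{1}{2} \left(- \frac{1}{16}\right) 77\right) = - 49253 \left(-19747 - \frac{77}{32}\right) = \left(-49253\right) \left(- \frac{631981}{32}\right) = \frac{31126960193}{32}$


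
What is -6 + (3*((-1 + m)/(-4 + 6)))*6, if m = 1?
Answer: -6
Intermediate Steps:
-6 + (3*((-1 + m)/(-4 + 6)))*6 = -6 + (3*((-1 + 1)/(-4 + 6)))*6 = -6 + (3*(0/2))*6 = -6 + (3*(0*(1/2)))*6 = -6 + (3*0)*6 = -6 + 0*6 = -6 + 0 = -6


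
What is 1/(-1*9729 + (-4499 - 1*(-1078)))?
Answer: -1/13150 ≈ -7.6046e-5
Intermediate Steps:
1/(-1*9729 + (-4499 - 1*(-1078))) = 1/(-9729 + (-4499 + 1078)) = 1/(-9729 - 3421) = 1/(-13150) = -1/13150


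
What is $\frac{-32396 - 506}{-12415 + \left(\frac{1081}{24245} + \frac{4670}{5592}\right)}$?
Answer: $\frac{2230394336040}{841541048749} \approx 2.6504$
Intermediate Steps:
$\frac{-32396 - 506}{-12415 + \left(\frac{1081}{24245} + \frac{4670}{5592}\right)} = - \frac{32902}{-12415 + \left(1081 \cdot \frac{1}{24245} + 4670 \cdot \frac{1}{5592}\right)} = - \frac{32902}{-12415 + \left(\frac{1081}{24245} + \frac{2335}{2796}\right)} = - \frac{32902}{-12415 + \frac{59634551}{67789020}} = - \frac{32902}{- \frac{841541048749}{67789020}} = \left(-32902\right) \left(- \frac{67789020}{841541048749}\right) = \frac{2230394336040}{841541048749}$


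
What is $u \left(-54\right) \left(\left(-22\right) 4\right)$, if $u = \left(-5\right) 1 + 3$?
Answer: $-9504$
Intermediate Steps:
$u = -2$ ($u = -5 + 3 = -2$)
$u \left(-54\right) \left(\left(-22\right) 4\right) = \left(-2\right) \left(-54\right) \left(\left(-22\right) 4\right) = 108 \left(-88\right) = -9504$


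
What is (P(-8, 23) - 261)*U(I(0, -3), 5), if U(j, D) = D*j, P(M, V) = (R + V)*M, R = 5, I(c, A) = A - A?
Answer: 0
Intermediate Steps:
I(c, A) = 0
P(M, V) = M*(5 + V) (P(M, V) = (5 + V)*M = M*(5 + V))
(P(-8, 23) - 261)*U(I(0, -3), 5) = (-8*(5 + 23) - 261)*(5*0) = (-8*28 - 261)*0 = (-224 - 261)*0 = -485*0 = 0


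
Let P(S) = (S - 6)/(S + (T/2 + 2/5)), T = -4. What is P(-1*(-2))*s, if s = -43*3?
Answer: 1290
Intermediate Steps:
s = -129
P(S) = (-6 + S)/(-8/5 + S) (P(S) = (S - 6)/(S + (-4/2 + 2/5)) = (-6 + S)/(S + (-4*1/2 + 2*(1/5))) = (-6 + S)/(S + (-2 + 2/5)) = (-6 + S)/(S - 8/5) = (-6 + S)/(-8/5 + S))
P(-1*(-2))*s = (5*(-6 - 1*(-2))/(-8 + 5*(-1*(-2))))*(-129) = (5*(-6 + 2)/(-8 + 5*2))*(-129) = (5*(-4)/(-8 + 10))*(-129) = (5*(-4)/2)*(-129) = (5*(1/2)*(-4))*(-129) = -10*(-129) = 1290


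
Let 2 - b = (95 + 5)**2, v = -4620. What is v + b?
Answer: -14618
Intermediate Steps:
b = -9998 (b = 2 - (95 + 5)**2 = 2 - 1*100**2 = 2 - 1*10000 = 2 - 10000 = -9998)
v + b = -4620 - 9998 = -14618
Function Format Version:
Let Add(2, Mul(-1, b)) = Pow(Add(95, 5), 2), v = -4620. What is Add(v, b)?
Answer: -14618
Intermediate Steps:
b = -9998 (b = Add(2, Mul(-1, Pow(Add(95, 5), 2))) = Add(2, Mul(-1, Pow(100, 2))) = Add(2, Mul(-1, 10000)) = Add(2, -10000) = -9998)
Add(v, b) = Add(-4620, -9998) = -14618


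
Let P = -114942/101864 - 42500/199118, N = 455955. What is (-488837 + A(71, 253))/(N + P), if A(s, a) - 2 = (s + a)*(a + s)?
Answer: -1946448797194692/2312021991213251 ≈ -0.84188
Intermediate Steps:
P = -6804060289/5070738988 (P = -114942*1/101864 - 42500*1/199118 = -57471/50932 - 21250/99559 = -6804060289/5070738988 ≈ -1.3418)
A(s, a) = 2 + (a + s)² (A(s, a) = 2 + (s + a)*(a + s) = 2 + (a + s)*(a + s) = 2 + (a + s)²)
(-488837 + A(71, 253))/(N + P) = (-488837 + (2 + (253 + 71)²))/(455955 - 6804060289/5070738988) = (-488837 + (2 + 324²))/(2312021991213251/5070738988) = (-488837 + (2 + 104976))*(5070738988/2312021991213251) = (-488837 + 104978)*(5070738988/2312021991213251) = -383859*5070738988/2312021991213251 = -1946448797194692/2312021991213251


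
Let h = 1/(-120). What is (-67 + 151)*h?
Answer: -7/10 ≈ -0.70000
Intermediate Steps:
h = -1/120 ≈ -0.0083333
(-67 + 151)*h = (-67 + 151)*(-1/120) = 84*(-1/120) = -7/10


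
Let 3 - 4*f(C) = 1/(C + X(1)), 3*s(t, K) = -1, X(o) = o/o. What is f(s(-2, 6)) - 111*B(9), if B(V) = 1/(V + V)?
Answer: -139/24 ≈ -5.7917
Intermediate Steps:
X(o) = 1
s(t, K) = -⅓ (s(t, K) = (⅓)*(-1) = -⅓)
f(C) = ¾ - 1/(4*(1 + C)) (f(C) = ¾ - 1/(4*(C + 1)) = ¾ - 1/(4*(1 + C)))
B(V) = 1/(2*V)
f(s(-2, 6)) - 111*B(9) = (2 + 3*(-⅓))/(4*(1 - ⅓)) - 111/(2*9) = (2 - 1)/(4*(⅔)) - 111/(2*9) = (¼)*(3/2)*1 - 111*1/18 = 3/8 - 37/6 = -139/24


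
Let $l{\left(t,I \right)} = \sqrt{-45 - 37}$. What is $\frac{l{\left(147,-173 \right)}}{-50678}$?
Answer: $- \frac{i \sqrt{82}}{50678} \approx - 0.00017868 i$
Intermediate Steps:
$l{\left(t,I \right)} = i \sqrt{82}$ ($l{\left(t,I \right)} = \sqrt{-82} = i \sqrt{82}$)
$\frac{l{\left(147,-173 \right)}}{-50678} = \frac{i \sqrt{82}}{-50678} = i \sqrt{82} \left(- \frac{1}{50678}\right) = - \frac{i \sqrt{82}}{50678}$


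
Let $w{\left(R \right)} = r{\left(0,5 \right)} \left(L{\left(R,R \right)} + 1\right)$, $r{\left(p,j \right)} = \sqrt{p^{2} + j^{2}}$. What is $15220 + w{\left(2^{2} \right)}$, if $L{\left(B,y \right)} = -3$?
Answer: $15210$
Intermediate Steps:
$r{\left(p,j \right)} = \sqrt{j^{2} + p^{2}}$
$w{\left(R \right)} = -10$ ($w{\left(R \right)} = \sqrt{5^{2} + 0^{2}} \left(-3 + 1\right) = \sqrt{25 + 0} \left(-2\right) = \sqrt{25} \left(-2\right) = 5 \left(-2\right) = -10$)
$15220 + w{\left(2^{2} \right)} = 15220 - 10 = 15210$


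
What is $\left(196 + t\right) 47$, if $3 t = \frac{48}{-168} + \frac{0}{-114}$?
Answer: $\frac{193358}{21} \approx 9207.5$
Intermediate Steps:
$t = - \frac{2}{21}$ ($t = \frac{\frac{48}{-168} + \frac{0}{-114}}{3} = \frac{48 \left(- \frac{1}{168}\right) + 0 \left(- \frac{1}{114}\right)}{3} = \frac{- \frac{2}{7} + 0}{3} = \frac{1}{3} \left(- \frac{2}{7}\right) = - \frac{2}{21} \approx -0.095238$)
$\left(196 + t\right) 47 = \left(196 - \frac{2}{21}\right) 47 = \frac{4114}{21} \cdot 47 = \frac{193358}{21}$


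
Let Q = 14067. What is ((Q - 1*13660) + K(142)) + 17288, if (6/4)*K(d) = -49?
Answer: 52987/3 ≈ 17662.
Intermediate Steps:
K(d) = -98/3 (K(d) = (2/3)*(-49) = -98/3)
((Q - 1*13660) + K(142)) + 17288 = ((14067 - 1*13660) - 98/3) + 17288 = ((14067 - 13660) - 98/3) + 17288 = (407 - 98/3) + 17288 = 1123/3 + 17288 = 52987/3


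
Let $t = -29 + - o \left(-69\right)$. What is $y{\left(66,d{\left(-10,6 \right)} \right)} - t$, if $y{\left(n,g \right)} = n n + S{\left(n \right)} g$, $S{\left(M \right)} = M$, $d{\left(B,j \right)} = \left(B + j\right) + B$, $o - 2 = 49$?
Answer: $-58$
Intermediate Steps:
$o = 51$ ($o = 2 + 49 = 51$)
$d{\left(B,j \right)} = j + 2 B$
$y{\left(n,g \right)} = n^{2} + g n$ ($y{\left(n,g \right)} = n n + n g = n^{2} + g n$)
$t = 3490$ ($t = -29 + \left(-1\right) 51 \left(-69\right) = -29 - -3519 = -29 + 3519 = 3490$)
$y{\left(66,d{\left(-10,6 \right)} \right)} - t = 66 \left(\left(6 + 2 \left(-10\right)\right) + 66\right) - 3490 = 66 \left(\left(6 - 20\right) + 66\right) - 3490 = 66 \left(-14 + 66\right) - 3490 = 66 \cdot 52 - 3490 = 3432 - 3490 = -58$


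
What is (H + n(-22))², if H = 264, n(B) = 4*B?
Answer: 30976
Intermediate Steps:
(H + n(-22))² = (264 + 4*(-22))² = (264 - 88)² = 176² = 30976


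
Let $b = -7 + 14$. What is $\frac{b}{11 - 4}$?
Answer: $1$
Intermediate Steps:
$b = 7$
$\frac{b}{11 - 4} = \frac{1}{11 - 4} \cdot 7 = \frac{1}{7} \cdot 7 = 1$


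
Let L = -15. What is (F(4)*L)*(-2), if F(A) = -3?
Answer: -90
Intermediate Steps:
(F(4)*L)*(-2) = -3*(-15)*(-2) = 45*(-2) = -90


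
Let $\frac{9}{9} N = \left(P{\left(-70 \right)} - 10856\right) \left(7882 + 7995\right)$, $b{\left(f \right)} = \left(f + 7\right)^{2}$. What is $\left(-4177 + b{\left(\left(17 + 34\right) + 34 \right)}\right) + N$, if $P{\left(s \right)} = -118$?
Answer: $-174229911$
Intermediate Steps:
$b{\left(f \right)} = \left(7 + f\right)^{2}$
$N = -174234198$ ($N = \left(-118 - 10856\right) \left(7882 + 7995\right) = \left(-10974\right) 15877 = -174234198$)
$\left(-4177 + b{\left(\left(17 + 34\right) + 34 \right)}\right) + N = \left(-4177 + \left(7 + \left(\left(17 + 34\right) + 34\right)\right)^{2}\right) - 174234198 = \left(-4177 + \left(7 + \left(51 + 34\right)\right)^{2}\right) - 174234198 = \left(-4177 + \left(7 + 85\right)^{2}\right) - 174234198 = \left(-4177 + 92^{2}\right) - 174234198 = \left(-4177 + 8464\right) - 174234198 = 4287 - 174234198 = -174229911$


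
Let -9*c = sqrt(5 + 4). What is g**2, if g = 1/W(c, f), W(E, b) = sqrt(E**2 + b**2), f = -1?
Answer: 9/10 ≈ 0.90000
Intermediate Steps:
c = -1/3 (c = -sqrt(5 + 4)/9 = -sqrt(9)/9 = -1/9*3 = -1/3 ≈ -0.33333)
g = 3*sqrt(10)/10 (g = 1/(sqrt((-1/3)**2 + (-1)**2)) = 1/(sqrt(1/9 + 1)) = 1/(sqrt(10/9)) = 1/(sqrt(10)/3) = 3*sqrt(10)/10 ≈ 0.94868)
g**2 = (3*sqrt(10)/10)**2 = 9/10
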